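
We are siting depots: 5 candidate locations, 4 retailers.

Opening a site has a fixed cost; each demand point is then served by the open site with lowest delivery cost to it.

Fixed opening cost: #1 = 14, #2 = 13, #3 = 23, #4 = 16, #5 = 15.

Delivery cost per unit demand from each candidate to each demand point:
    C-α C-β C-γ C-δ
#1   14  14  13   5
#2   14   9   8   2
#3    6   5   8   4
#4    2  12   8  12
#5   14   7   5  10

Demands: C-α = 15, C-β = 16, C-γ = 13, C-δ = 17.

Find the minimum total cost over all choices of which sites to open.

276

Open {#2, #3, #4, #5}: assign each demand point to its cheapest open site.
  C-α→#4 15×2=30, C-β→#3 16×5=80, C-γ→#5 13×5=65, C-δ→#2 17×2=34
  delivery cost 209, fixed 67 → total 276.
Compare {#2, #4, #5}: delivery cost 241 + fixed 44 = 285.
Compare {#1, #2, #3, #4, #5}: delivery cost 209 + fixed 81 = 290.
Compare {#3, #4, #5}: delivery cost 243 + fixed 54 = 297.
All other subsets cost ≥ 285. Minimum total cost: 276.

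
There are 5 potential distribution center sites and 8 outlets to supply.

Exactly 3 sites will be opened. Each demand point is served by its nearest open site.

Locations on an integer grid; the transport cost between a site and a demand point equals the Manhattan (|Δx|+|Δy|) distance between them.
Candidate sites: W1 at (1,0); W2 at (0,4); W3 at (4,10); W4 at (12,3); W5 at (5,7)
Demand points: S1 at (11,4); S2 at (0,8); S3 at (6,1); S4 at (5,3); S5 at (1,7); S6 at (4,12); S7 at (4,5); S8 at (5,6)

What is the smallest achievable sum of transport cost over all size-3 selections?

29

Open {W3, W4, W5}.
  S1→W4 2, S2→W3 6, S3→W5 7, S4→W5 4, S5→W5 4, S6→W3 2, S7→W5 3, S8→W5 1  ⇒ total 29.
Compare {W2, W4, W5}: total 31.
Compare {W1, W4, W5}: total 32.
No size-3 selection does better; minimum is 29.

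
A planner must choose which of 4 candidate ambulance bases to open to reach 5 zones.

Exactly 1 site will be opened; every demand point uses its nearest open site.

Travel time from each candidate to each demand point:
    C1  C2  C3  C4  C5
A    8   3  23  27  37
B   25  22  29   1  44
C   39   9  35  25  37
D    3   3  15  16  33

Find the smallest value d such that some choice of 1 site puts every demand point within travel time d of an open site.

Open {D}.
  Farthest demand point is C5 at travel time 33 (to D); all others are ≤ 33.
With {A} the worst case is 37.
With {C} the worst case is 39.
No size-1 selection achieves below 33.

33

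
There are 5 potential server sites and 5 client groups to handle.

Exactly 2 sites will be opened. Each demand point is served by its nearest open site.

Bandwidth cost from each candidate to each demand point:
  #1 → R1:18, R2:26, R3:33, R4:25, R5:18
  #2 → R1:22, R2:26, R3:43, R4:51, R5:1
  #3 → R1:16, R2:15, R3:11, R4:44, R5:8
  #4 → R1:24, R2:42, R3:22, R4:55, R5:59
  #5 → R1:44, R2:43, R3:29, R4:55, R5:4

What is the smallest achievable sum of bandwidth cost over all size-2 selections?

75

Open {#1, #3}.
  R1→#3 16, R2→#3 15, R3→#3 11, R4→#1 25, R5→#3 8  ⇒ total 75.
Compare {#2, #3}: total 87.
Compare {#3, #5}: total 90.
No size-2 selection does better; minimum is 75.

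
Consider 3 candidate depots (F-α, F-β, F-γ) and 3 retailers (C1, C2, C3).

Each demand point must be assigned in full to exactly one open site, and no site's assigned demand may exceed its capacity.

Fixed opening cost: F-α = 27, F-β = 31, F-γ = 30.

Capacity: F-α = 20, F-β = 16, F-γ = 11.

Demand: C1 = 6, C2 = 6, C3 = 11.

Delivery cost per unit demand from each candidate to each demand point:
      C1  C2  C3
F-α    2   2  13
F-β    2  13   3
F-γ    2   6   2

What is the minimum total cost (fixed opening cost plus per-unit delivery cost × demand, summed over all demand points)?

103

Open {F-α, F-γ}; cheapest assignment that respects the capacities:
  F-α (cap 20, load 12): C1, C2 — cost 6×2 + 6×2 = 24
  F-γ (cap 11, load 11): C3 — cost 11×2 = 22
  Shipping 46, fixed 57 → total 103.
  Any other capacity-feasible assignment to {F-α, F-γ} ships for at least 46.
Compare {F-α, F-β}: its best feasible assignment gives total 115.
Compare {F-α, F-β, F-γ}: its best feasible assignment gives total 134.
Every other set of open sites that can feasibly serve all demand totals ≥ 115 even under its best assignment. Minimum: 103.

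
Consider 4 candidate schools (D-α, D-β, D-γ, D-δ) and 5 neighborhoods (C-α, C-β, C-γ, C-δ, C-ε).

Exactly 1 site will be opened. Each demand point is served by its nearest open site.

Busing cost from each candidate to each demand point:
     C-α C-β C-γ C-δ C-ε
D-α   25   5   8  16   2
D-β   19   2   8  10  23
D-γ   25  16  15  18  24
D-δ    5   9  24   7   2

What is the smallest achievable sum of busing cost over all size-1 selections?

Open {D-δ}.
  C-α→D-δ 5, C-β→D-δ 9, C-γ→D-δ 24, C-δ→D-δ 7, C-ε→D-δ 2  ⇒ total 47.
Compare {D-α}: total 56.
Compare {D-β}: total 62.
No size-1 selection does better; minimum is 47.

47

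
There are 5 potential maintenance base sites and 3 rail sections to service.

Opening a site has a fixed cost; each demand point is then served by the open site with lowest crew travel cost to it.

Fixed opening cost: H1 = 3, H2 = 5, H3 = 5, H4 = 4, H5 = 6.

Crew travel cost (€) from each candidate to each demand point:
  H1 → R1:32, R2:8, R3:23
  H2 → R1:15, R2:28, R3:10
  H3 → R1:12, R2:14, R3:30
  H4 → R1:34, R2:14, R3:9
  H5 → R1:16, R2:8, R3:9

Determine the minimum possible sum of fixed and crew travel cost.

39

Open {H5}: assign each demand point to its cheapest open site.
  R1→H5 16, R2→H5 8, R3→H5 9
  crew travel cost 33, fixed 6 → total 39.
Compare {H3, H5}: crew travel cost 29 + fixed 11 = 40.
Compare {H1, H2}: crew travel cost 33 + fixed 8 = 41.
Compare {H1, H3, H4}: crew travel cost 29 + fixed 12 = 41.
All other subsets cost ≥ 40. Minimum total cost: 39.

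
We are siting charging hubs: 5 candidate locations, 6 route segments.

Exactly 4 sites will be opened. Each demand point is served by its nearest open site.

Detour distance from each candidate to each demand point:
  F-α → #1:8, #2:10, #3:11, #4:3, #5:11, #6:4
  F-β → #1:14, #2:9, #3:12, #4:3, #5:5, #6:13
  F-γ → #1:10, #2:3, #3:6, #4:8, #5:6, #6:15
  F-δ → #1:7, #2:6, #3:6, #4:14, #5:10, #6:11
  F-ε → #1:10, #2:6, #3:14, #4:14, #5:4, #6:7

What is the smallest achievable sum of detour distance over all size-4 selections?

27

Open {F-α, F-γ, F-δ, F-ε}.
  #1→F-δ 7, #2→F-γ 3, #3→F-γ 6, #4→F-α 3, #5→F-ε 4, #6→F-α 4  ⇒ total 27.
Compare {F-α, F-β, F-γ, F-δ}: total 28.
Compare {F-α, F-β, F-γ, F-ε}: total 28.
No size-4 selection does better; minimum is 27.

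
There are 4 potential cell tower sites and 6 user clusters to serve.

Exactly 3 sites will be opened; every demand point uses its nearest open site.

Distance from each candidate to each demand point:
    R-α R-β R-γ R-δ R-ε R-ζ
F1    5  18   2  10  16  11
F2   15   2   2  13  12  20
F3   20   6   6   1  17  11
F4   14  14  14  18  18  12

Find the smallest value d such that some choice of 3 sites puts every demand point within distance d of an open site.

12

Open {F1, F2, F3}.
  Farthest demand point is R-ε at distance 12 (to F2); all others are ≤ 12.
With {F1, F2, F4} the worst case is 12.
With {F2, F3, F4} the worst case is 14.
No size-3 selection achieves below 12.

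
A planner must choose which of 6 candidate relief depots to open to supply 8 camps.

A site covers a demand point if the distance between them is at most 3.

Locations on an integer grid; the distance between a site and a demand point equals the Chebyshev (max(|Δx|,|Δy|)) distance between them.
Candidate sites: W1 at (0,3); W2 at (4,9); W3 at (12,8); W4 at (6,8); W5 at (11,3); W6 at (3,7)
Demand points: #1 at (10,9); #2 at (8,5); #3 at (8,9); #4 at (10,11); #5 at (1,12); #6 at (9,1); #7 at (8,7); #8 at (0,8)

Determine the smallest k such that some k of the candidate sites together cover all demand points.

Coverage sets (demand points within 3 of each site):
  W1: {}
  W2: {#5}
  W3: {#1, #4}
  W4: {#2, #3, #7}
  W5: {#2, #6}
  W6: {#8}
No 4 sites suffice: every size-4 union leaves at least one demand point uncovered.
But {W2, W3, W4, W5, W6} covers everything, so the minimum is 5.

5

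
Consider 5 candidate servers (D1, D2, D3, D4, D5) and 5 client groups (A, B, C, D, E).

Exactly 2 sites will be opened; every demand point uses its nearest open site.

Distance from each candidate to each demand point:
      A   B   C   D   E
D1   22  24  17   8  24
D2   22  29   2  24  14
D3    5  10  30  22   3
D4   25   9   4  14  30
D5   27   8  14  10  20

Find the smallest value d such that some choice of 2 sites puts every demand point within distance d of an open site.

Open {D3, D4}.
  Farthest demand point is D at distance 14 (to D4); all others are ≤ 14.
With {D3, D5} the worst case is 14.
With {D1, D3} the worst case is 17.
No size-2 selection achieves below 14.

14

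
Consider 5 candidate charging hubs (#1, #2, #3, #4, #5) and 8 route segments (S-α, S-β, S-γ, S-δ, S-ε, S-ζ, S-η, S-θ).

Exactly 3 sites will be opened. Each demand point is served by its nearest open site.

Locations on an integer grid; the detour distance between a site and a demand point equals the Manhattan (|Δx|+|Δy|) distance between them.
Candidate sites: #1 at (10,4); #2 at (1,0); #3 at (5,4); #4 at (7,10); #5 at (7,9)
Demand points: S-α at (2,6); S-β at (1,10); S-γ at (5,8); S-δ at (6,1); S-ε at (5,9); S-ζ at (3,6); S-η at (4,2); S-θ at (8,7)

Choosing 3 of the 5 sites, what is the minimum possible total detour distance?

Open {#3, #4, #5}.
  S-α→#3 5, S-β→#4 6, S-γ→#5 3, S-δ→#3 4, S-ε→#5 2, S-ζ→#3 4, S-η→#3 3, S-θ→#5 3  ⇒ total 30.
Compare {#1, #3, #5}: total 31.
Compare {#2, #3, #5}: total 31.
No size-3 selection does better; minimum is 30.

30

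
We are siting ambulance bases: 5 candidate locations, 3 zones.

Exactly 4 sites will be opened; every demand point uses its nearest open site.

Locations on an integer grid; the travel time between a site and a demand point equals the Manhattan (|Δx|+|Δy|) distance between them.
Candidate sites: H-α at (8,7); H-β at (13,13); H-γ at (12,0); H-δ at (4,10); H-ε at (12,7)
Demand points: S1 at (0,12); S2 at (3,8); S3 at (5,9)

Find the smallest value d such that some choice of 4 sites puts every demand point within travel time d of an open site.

6

Open {H-α, H-β, H-γ, H-δ}.
  Farthest demand point is S1 at travel time 6 (to H-δ); all others are ≤ 6.
With {H-α, H-β, H-δ, H-ε} the worst case is 6.
With {H-α, H-γ, H-δ, H-ε} the worst case is 6.
No size-4 selection achieves below 6.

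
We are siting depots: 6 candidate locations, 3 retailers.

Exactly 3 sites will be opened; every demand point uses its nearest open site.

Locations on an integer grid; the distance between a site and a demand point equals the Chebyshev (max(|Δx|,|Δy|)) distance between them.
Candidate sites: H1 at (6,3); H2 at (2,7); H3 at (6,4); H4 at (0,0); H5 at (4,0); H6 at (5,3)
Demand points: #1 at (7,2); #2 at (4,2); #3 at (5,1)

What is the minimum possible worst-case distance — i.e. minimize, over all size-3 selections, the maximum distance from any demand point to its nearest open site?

Open {H1, H5, H6}.
  Farthest demand point is #1 at distance 1 (to H1); all others are ≤ 1.
With {H1, H2, H3} the worst case is 2.
With {H1, H2, H4} the worst case is 2.
No size-3 selection achieves below 1.

1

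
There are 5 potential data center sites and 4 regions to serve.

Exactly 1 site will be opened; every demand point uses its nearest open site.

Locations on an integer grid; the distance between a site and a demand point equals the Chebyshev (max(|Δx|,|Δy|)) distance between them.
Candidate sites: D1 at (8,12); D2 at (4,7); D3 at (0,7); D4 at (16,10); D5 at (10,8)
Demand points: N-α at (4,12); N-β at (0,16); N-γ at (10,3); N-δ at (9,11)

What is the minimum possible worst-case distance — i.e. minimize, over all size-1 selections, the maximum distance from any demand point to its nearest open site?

9

Open {D1}.
  Farthest demand point is N-γ at distance 9 (to D1); all others are ≤ 9.
With {D2} the worst case is 9.
With {D3} the worst case is 10.
No size-1 selection achieves below 9.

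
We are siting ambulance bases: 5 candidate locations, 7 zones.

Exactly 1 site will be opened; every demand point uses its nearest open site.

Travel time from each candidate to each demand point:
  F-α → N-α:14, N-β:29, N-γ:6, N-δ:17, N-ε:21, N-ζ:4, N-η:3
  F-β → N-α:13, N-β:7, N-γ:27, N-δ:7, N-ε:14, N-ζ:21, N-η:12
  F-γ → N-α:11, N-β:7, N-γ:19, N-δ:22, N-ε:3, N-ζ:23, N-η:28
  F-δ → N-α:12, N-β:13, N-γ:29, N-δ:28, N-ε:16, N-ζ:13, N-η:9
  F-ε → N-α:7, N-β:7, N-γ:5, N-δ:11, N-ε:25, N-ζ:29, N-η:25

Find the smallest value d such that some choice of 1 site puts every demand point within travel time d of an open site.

27

Open {F-β}.
  Farthest demand point is N-γ at travel time 27 (to F-β); all others are ≤ 27.
With {F-γ} the worst case is 28.
With {F-α} the worst case is 29.
No size-1 selection achieves below 27.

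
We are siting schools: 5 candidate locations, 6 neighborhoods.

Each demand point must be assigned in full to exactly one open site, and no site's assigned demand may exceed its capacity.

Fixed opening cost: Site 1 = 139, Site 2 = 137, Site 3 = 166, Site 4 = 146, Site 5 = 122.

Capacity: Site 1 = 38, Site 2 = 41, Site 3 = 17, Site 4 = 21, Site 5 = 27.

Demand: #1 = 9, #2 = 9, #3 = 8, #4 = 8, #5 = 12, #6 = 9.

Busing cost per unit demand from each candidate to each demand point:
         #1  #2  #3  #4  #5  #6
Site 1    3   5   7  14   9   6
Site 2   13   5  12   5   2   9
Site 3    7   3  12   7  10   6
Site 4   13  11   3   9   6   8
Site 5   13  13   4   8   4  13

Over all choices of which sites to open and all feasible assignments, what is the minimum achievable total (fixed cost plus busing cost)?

Open {Site 1, Site 2}; cheapest assignment that respects the capacities:
  Site 1 (cap 38, load 35): #1, #2, #3, #6 — cost 9×3 + 9×5 + 8×7 + 9×6 = 182
  Site 2 (cap 41, load 20): #4, #5 — cost 8×5 + 12×2 = 64
  Shipping 246, fixed 276 → total 522.
  Any other capacity-feasible assignment to {Site 1, Site 2} ships for at least 246.
Compare {Site 1, Site 5}: its best feasible assignment gives total 555.
Compare {Site 2, Site 5}: its best feasible assignment gives total 598.
Every other set of open sites that can feasibly serve all demand totals ≥ 555 even under its best assignment. Minimum: 522.

522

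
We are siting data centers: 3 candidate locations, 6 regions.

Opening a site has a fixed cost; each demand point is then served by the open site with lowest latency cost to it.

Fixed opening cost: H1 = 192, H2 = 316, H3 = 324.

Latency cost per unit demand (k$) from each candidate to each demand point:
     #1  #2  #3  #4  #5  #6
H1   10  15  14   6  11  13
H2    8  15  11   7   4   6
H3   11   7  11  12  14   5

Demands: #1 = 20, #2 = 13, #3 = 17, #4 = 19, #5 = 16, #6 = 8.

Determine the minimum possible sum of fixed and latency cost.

1103

Open {H2}: assign each demand point to its cheapest open site.
  #1→H2 20×8=160, #2→H2 13×15=195, #3→H2 17×11=187, #4→H2 19×7=133, #5→H2 16×4=64, #6→H2 8×6=48
  latency cost 787, fixed 316 → total 1103.
Compare {H1}: latency cost 1027 + fixed 192 = 1219.
Compare {H1, H2}: latency cost 768 + fixed 508 = 1276.
Compare {H3}: latency cost 990 + fixed 324 = 1314.
All other subsets cost ≥ 1219. Minimum total cost: 1103.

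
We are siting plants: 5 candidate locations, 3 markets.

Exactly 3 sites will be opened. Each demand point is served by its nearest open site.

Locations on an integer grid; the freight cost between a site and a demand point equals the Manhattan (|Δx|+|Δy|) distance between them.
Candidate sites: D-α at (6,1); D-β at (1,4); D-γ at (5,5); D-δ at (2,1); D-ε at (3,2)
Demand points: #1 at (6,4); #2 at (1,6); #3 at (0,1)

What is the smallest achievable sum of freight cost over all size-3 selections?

6

Open {D-β, D-γ, D-δ}.
  #1→D-γ 2, #2→D-β 2, #3→D-δ 2  ⇒ total 6.
Compare {D-α, D-β, D-δ}: total 7.
Compare {D-α, D-β, D-γ}: total 8.
No size-3 selection does better; minimum is 6.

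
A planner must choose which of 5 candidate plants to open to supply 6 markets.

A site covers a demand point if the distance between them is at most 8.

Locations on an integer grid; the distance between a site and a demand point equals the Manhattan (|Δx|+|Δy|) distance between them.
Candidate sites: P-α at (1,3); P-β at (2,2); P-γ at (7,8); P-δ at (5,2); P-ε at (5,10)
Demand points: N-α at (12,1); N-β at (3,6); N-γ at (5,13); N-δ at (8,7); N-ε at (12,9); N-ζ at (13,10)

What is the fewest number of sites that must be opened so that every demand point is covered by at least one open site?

2

Coverage sets (demand points within 8 of each site):
  P-α: {N-β}
  P-β: {N-β}
  P-γ: {N-β, N-γ, N-δ, N-ε, N-ζ}
  P-δ: {N-α, N-β, N-δ}
  P-ε: {N-β, N-γ, N-δ, N-ε, N-ζ}
No single site covers all 6 demand points.
But {P-γ, P-δ} covers everything, so the minimum is 2.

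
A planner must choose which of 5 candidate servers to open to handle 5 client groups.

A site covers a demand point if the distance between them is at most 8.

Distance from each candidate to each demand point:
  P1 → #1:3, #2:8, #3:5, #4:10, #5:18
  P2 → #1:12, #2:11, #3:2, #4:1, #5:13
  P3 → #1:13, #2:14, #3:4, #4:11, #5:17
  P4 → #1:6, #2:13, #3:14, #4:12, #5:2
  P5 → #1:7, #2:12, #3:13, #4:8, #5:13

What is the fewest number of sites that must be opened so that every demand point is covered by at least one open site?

3

Coverage sets (demand points within 8 of each site):
  P1: {#1, #2, #3}
  P2: {#3, #4}
  P3: {#3}
  P4: {#1, #5}
  P5: {#1, #4}
No 2 sites suffice: every size-2 union leaves at least one demand point uncovered.
But {P1, P2, P4} covers everything, so the minimum is 3.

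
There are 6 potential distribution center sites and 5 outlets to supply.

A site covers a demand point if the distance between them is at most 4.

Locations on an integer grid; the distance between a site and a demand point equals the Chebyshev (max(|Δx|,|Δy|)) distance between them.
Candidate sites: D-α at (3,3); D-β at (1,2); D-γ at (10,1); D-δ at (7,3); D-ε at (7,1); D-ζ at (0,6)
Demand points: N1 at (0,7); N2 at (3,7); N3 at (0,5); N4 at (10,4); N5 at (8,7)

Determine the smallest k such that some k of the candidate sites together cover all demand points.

Coverage sets (demand points within 4 of each site):
  D-α: {N1, N2, N3}
  D-β: {N3}
  D-γ: {N4}
  D-δ: {N2, N4, N5}
  D-ε: {N4}
  D-ζ: {N1, N2, N3}
No single site covers all 5 demand points.
But {D-α, D-δ} covers everything, so the minimum is 2.

2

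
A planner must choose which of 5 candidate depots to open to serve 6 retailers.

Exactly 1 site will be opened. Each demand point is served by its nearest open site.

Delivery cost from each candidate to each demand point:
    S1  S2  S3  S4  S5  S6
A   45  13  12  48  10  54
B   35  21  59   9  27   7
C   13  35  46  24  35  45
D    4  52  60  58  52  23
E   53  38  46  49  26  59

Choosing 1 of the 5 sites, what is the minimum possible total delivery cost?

Open {B}.
  S1→B 35, S2→B 21, S3→B 59, S4→B 9, S5→B 27, S6→B 7  ⇒ total 158.
Compare {A}: total 182.
Compare {C}: total 198.
No size-1 selection does better; minimum is 158.

158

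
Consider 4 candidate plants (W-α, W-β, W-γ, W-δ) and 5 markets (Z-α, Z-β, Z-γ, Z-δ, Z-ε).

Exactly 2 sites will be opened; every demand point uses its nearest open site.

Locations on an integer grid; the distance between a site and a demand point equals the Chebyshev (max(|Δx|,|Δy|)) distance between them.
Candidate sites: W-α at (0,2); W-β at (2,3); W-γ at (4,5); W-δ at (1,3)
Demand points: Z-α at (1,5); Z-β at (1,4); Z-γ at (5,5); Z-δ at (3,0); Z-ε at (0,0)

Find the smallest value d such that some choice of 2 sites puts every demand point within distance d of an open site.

Open {W-α, W-β}.
  Farthest demand point is Z-γ at distance 3 (to W-β); all others are ≤ 3.
With {W-α, W-γ} the worst case is 3.
With {W-β, W-γ} the worst case is 3.
No size-2 selection achieves below 3.

3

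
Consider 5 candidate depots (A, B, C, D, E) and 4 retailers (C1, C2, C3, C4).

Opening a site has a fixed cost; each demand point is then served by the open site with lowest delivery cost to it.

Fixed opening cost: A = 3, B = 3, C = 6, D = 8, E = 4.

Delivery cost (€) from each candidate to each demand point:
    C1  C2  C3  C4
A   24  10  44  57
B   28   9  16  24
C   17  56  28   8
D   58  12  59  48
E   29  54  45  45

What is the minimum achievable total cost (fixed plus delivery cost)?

Open {B, C}: assign each demand point to its cheapest open site.
  C1→C 17, C2→B 9, C3→B 16, C4→C 8
  delivery cost 50, fixed 9 → total 59.
Compare {A, B, C}: delivery cost 50 + fixed 12 = 62.
Compare {B, C, E}: delivery cost 50 + fixed 13 = 63.
Compare {A, B, C, E}: delivery cost 50 + fixed 16 = 66.
All other subsets cost ≥ 62. Minimum total cost: 59.

59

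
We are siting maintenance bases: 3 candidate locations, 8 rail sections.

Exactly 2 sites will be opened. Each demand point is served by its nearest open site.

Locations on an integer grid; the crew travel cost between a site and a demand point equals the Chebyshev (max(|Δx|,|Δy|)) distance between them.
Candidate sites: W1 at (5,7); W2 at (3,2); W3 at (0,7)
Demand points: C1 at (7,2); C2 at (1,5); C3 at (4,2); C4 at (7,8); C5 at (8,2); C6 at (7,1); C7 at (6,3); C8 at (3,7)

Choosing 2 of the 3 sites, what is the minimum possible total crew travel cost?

24

Open {W1, W2}.
  C1→W2 4, C2→W2 3, C3→W2 1, C4→W1 2, C5→W1 5, C6→W2 4, C7→W2 3, C8→W1 2  ⇒ total 24.
Compare {W2, W3}: total 28.
Compare {W1, W3}: total 31.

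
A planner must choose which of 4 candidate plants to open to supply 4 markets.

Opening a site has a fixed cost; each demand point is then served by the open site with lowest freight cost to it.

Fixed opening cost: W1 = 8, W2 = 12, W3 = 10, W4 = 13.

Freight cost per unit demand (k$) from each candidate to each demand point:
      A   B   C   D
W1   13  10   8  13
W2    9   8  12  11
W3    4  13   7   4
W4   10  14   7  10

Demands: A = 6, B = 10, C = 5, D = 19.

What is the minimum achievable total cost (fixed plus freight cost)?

Open {W2, W3}: assign each demand point to its cheapest open site.
  A→W3 6×4=24, B→W2 10×8=80, C→W3 5×7=35, D→W3 19×4=76
  freight cost 215, fixed 22 → total 237.
Compare {W1, W2, W3}: freight cost 215 + fixed 30 = 245.
Compare {W2, W3, W4}: freight cost 215 + fixed 35 = 250.
Compare {W1, W3}: freight cost 235 + fixed 18 = 253.
All other subsets cost ≥ 245. Minimum total cost: 237.

237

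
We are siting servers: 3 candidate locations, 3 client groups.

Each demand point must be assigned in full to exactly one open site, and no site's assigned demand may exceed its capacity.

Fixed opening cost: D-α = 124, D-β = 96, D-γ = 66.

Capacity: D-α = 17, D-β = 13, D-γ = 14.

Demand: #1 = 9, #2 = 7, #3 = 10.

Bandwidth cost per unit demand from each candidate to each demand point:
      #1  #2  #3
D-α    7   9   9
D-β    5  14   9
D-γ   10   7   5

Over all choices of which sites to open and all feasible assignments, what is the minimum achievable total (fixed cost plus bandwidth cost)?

366

Open {D-α, D-γ}; cheapest assignment that respects the capacities:
  D-α (cap 17, load 16): #1, #2 — cost 9×7 + 7×9 = 126
  D-γ (cap 14, load 10): #3 — cost 10×5 = 50
  Shipping 176, fixed 190 → total 366.
  Any other capacity-feasible assignment to {D-α, D-γ} ships for at least 176.
Compare {D-α, D-β}: its best feasible assignment gives total 418.
Compare {D-α, D-β, D-γ}: its best feasible assignment gives total 444.
Every other set of open sites that can feasibly serve all demand totals ≥ 418 even under its best assignment. Minimum: 366.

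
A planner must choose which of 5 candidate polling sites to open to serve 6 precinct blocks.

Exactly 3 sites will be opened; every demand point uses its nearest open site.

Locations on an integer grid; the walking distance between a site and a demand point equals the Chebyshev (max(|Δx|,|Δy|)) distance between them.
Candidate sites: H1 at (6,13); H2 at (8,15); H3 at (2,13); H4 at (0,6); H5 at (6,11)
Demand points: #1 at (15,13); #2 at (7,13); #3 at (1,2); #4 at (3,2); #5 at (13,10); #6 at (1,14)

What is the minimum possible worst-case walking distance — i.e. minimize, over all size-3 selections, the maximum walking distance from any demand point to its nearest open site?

Open {H1, H2, H4}.
  Farthest demand point is #1 at walking distance 7 (to H2); all others are ≤ 7.
With {H2, H3, H4} the worst case is 7.
With {H2, H4, H5} the worst case is 7.
No size-3 selection achieves below 7.

7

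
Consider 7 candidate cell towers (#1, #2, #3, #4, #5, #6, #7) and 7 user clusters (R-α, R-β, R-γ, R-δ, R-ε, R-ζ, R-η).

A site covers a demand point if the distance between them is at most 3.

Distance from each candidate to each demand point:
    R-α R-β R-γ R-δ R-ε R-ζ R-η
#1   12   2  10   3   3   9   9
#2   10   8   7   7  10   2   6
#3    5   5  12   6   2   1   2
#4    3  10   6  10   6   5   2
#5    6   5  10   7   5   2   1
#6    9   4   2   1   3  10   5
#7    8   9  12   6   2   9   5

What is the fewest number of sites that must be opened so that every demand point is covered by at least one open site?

4

Coverage sets (demand points within 3 of each site):
  #1: {R-β, R-δ, R-ε}
  #2: {R-ζ}
  #3: {R-ε, R-ζ, R-η}
  #4: {R-α, R-η}
  #5: {R-ζ, R-η}
  #6: {R-γ, R-δ, R-ε}
  #7: {R-ε}
No 3 sites suffice: every size-3 union leaves at least one demand point uncovered.
But {#1, #2, #4, #6} covers everything, so the minimum is 4.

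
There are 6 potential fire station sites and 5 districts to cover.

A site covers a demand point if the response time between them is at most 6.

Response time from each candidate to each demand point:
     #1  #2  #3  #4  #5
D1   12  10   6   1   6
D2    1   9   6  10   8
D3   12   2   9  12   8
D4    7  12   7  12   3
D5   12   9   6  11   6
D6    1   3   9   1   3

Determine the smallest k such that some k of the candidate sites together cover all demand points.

2

Coverage sets (demand points within 6 of each site):
  D1: {#3, #4, #5}
  D2: {#1, #3}
  D3: {#2}
  D4: {#5}
  D5: {#3, #5}
  D6: {#1, #2, #4, #5}
No single site covers all 5 demand points.
But {D1, D6} covers everything, so the minimum is 2.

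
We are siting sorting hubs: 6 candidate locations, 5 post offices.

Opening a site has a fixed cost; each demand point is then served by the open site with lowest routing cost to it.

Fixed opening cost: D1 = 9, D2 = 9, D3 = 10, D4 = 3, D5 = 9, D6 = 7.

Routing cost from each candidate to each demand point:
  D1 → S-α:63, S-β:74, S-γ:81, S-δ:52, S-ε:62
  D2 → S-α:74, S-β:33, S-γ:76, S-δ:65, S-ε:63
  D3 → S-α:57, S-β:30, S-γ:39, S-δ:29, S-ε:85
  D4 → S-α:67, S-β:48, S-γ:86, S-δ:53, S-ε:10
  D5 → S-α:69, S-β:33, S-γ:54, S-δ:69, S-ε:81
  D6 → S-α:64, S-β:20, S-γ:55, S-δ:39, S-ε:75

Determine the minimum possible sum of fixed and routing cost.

175

Open {D3, D4, D6}: assign each demand point to its cheapest open site.
  S-α→D3 57, S-β→D6 20, S-γ→D3 39, S-δ→D3 29, S-ε→D4 10
  routing cost 155, fixed 20 → total 175.
Compare {D3, D4}: routing cost 165 + fixed 13 = 178.
Compare {D1, D3, D4, D6}: routing cost 155 + fixed 29 = 184.
Compare {D2, D3, D4, D6}: routing cost 155 + fixed 29 = 184.
All other subsets cost ≥ 178. Minimum total cost: 175.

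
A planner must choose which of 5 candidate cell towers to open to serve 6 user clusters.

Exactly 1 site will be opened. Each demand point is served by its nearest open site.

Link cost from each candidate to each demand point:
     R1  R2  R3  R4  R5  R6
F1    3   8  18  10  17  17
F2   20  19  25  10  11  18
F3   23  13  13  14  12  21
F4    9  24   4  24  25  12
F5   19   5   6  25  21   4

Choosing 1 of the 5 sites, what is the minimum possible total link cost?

Open {F1}.
  R1→F1 3, R2→F1 8, R3→F1 18, R4→F1 10, R5→F1 17, R6→F1 17  ⇒ total 73.
Compare {F5}: total 80.
Compare {F3}: total 96.
No size-1 selection does better; minimum is 73.

73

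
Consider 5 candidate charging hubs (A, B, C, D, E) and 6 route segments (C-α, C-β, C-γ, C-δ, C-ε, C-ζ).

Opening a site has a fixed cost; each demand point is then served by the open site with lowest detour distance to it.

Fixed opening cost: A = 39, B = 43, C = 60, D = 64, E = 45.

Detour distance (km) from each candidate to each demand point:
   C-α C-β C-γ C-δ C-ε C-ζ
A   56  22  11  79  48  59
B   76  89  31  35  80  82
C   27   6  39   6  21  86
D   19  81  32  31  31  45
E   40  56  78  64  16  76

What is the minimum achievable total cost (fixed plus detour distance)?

Open {A, C}: assign each demand point to its cheapest open site.
  C-α→C 27, C-β→C 6, C-γ→A 11, C-δ→C 6, C-ε→C 21, C-ζ→A 59
  detour distance 130, fixed 99 → total 229.
Compare {C}: detour distance 185 + fixed 60 = 245.
Compare {C, D}: detour distance 129 + fixed 124 = 253.
Compare {A, D}: detour distance 159 + fixed 103 = 262.
All other subsets cost ≥ 245. Minimum total cost: 229.

229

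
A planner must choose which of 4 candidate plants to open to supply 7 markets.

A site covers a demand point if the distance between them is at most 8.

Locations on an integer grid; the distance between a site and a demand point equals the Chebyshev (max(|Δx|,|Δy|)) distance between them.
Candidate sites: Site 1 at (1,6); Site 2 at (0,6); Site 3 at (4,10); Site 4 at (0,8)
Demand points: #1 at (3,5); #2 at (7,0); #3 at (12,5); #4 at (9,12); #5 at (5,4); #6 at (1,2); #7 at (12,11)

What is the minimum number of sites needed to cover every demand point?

Coverage sets (demand points within 8 of each site):
  Site 1: {#1, #2, #4, #5, #6}
  Site 2: {#1, #2, #5, #6}
  Site 3: {#1, #3, #4, #5, #6, #7}
  Site 4: {#1, #2, #5, #6}
No single site covers all 7 demand points.
But {Site 1, Site 3} covers everything, so the minimum is 2.

2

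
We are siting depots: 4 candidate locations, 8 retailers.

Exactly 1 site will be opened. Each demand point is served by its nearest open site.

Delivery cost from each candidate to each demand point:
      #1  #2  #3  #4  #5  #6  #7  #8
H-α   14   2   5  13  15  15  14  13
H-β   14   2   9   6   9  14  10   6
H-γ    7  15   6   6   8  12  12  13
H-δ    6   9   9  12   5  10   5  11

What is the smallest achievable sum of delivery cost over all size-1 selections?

Open {H-δ}.
  #1→H-δ 6, #2→H-δ 9, #3→H-δ 9, #4→H-δ 12, #5→H-δ 5, #6→H-δ 10, #7→H-δ 5, #8→H-δ 11  ⇒ total 67.
Compare {H-β}: total 70.
Compare {H-γ}: total 79.
No size-1 selection does better; minimum is 67.

67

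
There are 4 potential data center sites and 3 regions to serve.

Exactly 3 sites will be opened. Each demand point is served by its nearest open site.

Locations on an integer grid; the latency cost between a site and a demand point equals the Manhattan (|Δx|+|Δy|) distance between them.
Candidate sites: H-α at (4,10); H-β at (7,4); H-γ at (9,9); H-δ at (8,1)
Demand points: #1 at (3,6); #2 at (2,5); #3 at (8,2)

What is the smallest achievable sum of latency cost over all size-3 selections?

Open {H-α, H-β, H-δ}.
  #1→H-α 5, #2→H-β 6, #3→H-δ 1  ⇒ total 12.
Compare {H-α, H-γ, H-δ}: total 13.
Compare {H-β, H-γ, H-δ}: total 13.
No size-3 selection does better; minimum is 12.

12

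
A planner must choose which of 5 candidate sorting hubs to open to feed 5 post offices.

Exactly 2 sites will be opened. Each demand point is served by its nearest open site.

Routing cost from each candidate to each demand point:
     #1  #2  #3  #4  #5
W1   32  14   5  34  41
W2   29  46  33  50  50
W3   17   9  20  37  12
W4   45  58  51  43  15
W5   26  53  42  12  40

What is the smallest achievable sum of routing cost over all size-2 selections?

70

Open {W3, W5}.
  #1→W3 17, #2→W3 9, #3→W3 20, #4→W5 12, #5→W3 12  ⇒ total 70.
Compare {W1, W3}: total 77.
Compare {W2, W3}: total 95.
No size-2 selection does better; minimum is 70.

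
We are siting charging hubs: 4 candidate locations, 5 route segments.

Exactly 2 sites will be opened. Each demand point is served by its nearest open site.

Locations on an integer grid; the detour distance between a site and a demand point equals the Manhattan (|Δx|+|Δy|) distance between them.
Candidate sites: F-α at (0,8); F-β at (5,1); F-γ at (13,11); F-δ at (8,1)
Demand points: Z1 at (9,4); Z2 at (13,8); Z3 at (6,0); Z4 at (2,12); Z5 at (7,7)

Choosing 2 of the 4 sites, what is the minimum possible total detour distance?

Open {F-γ, F-δ}.
  Z1→F-δ 4, Z2→F-γ 3, Z3→F-δ 3, Z4→F-γ 12, Z5→F-δ 7  ⇒ total 29.
Compare {F-α, F-δ}: total 32.
Compare {F-β, F-γ}: total 32.
No size-2 selection does better; minimum is 29.

29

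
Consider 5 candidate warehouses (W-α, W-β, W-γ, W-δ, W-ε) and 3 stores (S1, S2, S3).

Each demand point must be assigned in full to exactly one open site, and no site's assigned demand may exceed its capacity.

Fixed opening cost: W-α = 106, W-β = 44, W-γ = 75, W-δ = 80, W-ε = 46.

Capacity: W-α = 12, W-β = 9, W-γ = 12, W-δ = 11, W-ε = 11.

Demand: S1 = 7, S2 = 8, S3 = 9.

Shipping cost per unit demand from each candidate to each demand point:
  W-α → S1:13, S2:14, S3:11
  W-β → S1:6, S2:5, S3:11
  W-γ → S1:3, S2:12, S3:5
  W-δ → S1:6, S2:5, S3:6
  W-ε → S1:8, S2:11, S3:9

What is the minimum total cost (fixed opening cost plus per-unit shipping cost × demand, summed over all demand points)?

Open {W-β, W-γ, W-ε}; cheapest assignment that respects the capacities:
  W-β (cap 9, load 8): S2 — cost 8×5 = 40
  W-γ (cap 12, load 9): S3 — cost 9×5 = 45
  W-ε (cap 11, load 7): S1 — cost 7×8 = 56
  Shipping 141, fixed 165 → total 306.
  Any other capacity-feasible assignment to {W-β, W-γ, W-ε} ships for at least 141.
Compare {W-β, W-γ, W-δ}: its best feasible assignment gives total 314.
Compare {W-β, W-δ, W-ε}: its best feasible assignment gives total 320.
Every other set of open sites that can feasibly serve all demand totals ≥ 314 even under its best assignment. Minimum: 306.

306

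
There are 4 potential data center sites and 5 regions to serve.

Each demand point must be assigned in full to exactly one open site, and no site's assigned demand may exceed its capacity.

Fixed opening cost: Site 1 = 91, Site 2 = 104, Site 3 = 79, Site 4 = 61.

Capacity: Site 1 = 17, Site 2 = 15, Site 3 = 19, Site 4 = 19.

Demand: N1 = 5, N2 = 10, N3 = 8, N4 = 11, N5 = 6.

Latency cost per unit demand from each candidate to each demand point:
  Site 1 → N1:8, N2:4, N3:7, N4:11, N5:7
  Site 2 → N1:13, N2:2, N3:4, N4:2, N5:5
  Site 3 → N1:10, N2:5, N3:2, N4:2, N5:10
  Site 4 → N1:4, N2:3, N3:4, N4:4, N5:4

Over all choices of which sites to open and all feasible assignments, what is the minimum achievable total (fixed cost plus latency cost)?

Open {Site 2, Site 3, Site 4}; cheapest assignment that respects the capacities:
  Site 2 (cap 15, load 10): N2 — cost 10×2 = 20
  Site 3 (cap 19, load 19): N3, N4 — cost 8×2 + 11×2 = 38
  Site 4 (cap 19, load 11): N1, N5 — cost 5×4 + 6×4 = 44
  Shipping 102, fixed 244 → total 346.
  Any other capacity-feasible assignment to {Site 2, Site 3, Site 4} ships for at least 102.
Compare {Site 1, Site 3, Site 4}: its best feasible assignment gives total 353.
Compare {Site 1, Site 2, Site 4}: its best feasible assignment gives total 394.
Every other set of open sites that can feasibly serve all demand totals ≥ 353 even under its best assignment. Minimum: 346.

346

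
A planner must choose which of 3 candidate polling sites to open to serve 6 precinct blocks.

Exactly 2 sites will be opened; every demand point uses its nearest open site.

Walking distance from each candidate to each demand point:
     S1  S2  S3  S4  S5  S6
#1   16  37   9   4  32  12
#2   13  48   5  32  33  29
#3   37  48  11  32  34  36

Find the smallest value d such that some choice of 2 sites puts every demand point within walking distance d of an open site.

Open {#1, #2}.
  Farthest demand point is S2 at walking distance 37 (to #1); all others are ≤ 37.
With {#1, #3} the worst case is 37.
With {#2, #3} the worst case is 48.
No size-2 selection achieves below 37.

37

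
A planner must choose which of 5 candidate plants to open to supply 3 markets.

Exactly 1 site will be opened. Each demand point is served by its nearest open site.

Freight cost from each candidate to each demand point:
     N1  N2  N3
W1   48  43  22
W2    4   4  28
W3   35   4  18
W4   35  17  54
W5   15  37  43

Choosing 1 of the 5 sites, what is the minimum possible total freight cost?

36

Open {W2}.
  N1→W2 4, N2→W2 4, N3→W2 28  ⇒ total 36.
Compare {W3}: total 57.
Compare {W5}: total 95.
No size-1 selection does better; minimum is 36.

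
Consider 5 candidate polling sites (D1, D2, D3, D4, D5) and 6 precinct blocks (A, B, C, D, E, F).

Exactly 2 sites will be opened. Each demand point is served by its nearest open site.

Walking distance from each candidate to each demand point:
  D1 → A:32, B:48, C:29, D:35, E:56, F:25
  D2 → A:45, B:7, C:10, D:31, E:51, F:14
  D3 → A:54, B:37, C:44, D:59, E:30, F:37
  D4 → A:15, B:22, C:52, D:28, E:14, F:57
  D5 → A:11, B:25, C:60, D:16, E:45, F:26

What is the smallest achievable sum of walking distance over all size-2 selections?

Open {D2, D4}.
  A→D4 15, B→D2 7, C→D2 10, D→D4 28, E→D4 14, F→D2 14  ⇒ total 88.
Compare {D2, D5}: total 103.
Compare {D1, D4}: total 133.
No size-2 selection does better; minimum is 88.

88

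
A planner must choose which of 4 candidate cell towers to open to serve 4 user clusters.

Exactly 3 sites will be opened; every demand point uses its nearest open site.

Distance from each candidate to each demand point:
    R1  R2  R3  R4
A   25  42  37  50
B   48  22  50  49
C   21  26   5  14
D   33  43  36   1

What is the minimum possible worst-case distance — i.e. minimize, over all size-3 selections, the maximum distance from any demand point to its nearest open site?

22

Open {A, B, C}.
  Farthest demand point is R2 at distance 22 (to B); all others are ≤ 22.
With {B, C, D} the worst case is 22.
With {A, C, D} the worst case is 26.
No size-3 selection achieves below 22.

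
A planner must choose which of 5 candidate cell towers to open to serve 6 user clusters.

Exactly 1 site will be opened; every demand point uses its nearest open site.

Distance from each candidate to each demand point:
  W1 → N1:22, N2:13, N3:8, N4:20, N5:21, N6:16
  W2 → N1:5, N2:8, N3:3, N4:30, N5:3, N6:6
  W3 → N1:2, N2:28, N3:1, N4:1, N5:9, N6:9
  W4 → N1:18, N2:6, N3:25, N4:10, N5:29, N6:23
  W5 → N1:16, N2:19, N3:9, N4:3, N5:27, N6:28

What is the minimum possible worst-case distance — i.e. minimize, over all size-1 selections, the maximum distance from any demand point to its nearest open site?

Open {W1}.
  Farthest demand point is N1 at distance 22 (to W1); all others are ≤ 22.
With {W3} the worst case is 28.
With {W5} the worst case is 28.
No size-1 selection achieves below 22.

22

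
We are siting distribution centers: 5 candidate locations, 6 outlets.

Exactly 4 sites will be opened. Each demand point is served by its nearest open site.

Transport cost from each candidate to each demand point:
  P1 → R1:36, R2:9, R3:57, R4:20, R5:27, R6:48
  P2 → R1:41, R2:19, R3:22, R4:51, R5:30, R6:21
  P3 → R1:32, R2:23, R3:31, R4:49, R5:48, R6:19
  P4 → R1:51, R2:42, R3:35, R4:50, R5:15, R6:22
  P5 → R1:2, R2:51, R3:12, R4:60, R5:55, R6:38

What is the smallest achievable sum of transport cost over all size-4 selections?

Open {P1, P3, P4, P5}.
  R1→P5 2, R2→P1 9, R3→P5 12, R4→P1 20, R5→P4 15, R6→P3 19  ⇒ total 77.
Compare {P1, P2, P4, P5}: total 79.
Compare {P1, P2, P3, P5}: total 89.
No size-4 selection does better; minimum is 77.

77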